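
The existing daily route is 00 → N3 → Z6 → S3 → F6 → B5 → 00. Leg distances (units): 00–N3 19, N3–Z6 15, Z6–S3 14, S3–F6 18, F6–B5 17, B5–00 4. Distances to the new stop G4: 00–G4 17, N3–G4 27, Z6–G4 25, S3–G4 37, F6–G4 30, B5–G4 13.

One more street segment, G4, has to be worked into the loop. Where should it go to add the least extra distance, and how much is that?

Minimum extra distance: 25, inserting G4 between 00 and N3.

Insertion cost between consecutive stops i–j is d(i,G4) + d(G4,j) − d(i,j):
  between 00 and N3: 17 + 27 − 19 = 25
  between N3 and Z6: 27 + 25 − 15 = 37
  between Z6 and S3: 25 + 37 − 14 = 48
  between S3 and F6: 37 + 30 − 18 = 49
  between F6 and B5: 30 + 13 − 17 = 26
  between B5 and 00: 13 + 17 − 4 = 26
Cheapest insertion is between 00 and N3, adding 25.
New total = 87 + 25 = 112.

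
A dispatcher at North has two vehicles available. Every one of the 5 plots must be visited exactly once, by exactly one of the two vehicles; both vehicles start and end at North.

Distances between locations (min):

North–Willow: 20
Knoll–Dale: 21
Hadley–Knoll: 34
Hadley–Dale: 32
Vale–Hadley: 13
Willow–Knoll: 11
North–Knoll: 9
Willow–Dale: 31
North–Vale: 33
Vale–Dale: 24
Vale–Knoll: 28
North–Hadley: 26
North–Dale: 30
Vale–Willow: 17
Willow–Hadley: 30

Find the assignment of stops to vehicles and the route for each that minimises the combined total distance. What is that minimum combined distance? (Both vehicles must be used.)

Minimum combined distance: 130 min.

There are 2^4 − 1 = 15 ways to divide the 5 stops into two non-empty groups. For each, the best each vehicle can do is its own shortest tour through its group:
  {Vale} + {Willow, Hadley, Knoll, Dale}: 66 + 109 = 175
  {Willow} + {Vale, Hadley, Knoll, Dale}: 40 + 93 = 133
  {Vale, Willow} + {Hadley, Knoll, Dale}: 70 + 88 = 158
  {Hadley} + {Vale, Willow, Knoll, Dale}: 52 + 91 = 143
  {Vale, Hadley} + {Willow, Knoll, Dale}: 72 + 81 = 153
  {Willow, Hadley} + {Vale, Knoll, Dale}: 76 + 87 = 163
  … (15 splits in total)
  {Knoll} + {Vale, Willow, Hadley, Dale}: 18 + 112 = 130  ← best
Best: vehicle 1 North → Knoll → North = 18; vehicle 2 North → Willow → Vale → Hadley → Dale → North = 112; combined 130.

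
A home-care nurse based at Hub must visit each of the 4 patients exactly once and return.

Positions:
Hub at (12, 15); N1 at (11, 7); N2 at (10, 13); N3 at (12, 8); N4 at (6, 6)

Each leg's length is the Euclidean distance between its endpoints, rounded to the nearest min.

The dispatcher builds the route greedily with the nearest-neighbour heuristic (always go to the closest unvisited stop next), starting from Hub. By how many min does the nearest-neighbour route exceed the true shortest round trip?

Hub: N2=3, N3=7, N1=8, N4=11 ⇒ N2
N2: N3=5, N1=6, N4=8 ⇒ N3
N3: N1=1, N4=6 ⇒ N1
N1: N4=5 ⇒ N4
NN route Hub → N2 → N3 → N1 → N4 → Hub costs 25.
Optimal: Hub → N2 → N4 → N1 → N3 → Hub costs 24 (by enumerating all 12 distinct tours).
Excess = 25 − 24 = 1.

1 min longer than the optimal tour.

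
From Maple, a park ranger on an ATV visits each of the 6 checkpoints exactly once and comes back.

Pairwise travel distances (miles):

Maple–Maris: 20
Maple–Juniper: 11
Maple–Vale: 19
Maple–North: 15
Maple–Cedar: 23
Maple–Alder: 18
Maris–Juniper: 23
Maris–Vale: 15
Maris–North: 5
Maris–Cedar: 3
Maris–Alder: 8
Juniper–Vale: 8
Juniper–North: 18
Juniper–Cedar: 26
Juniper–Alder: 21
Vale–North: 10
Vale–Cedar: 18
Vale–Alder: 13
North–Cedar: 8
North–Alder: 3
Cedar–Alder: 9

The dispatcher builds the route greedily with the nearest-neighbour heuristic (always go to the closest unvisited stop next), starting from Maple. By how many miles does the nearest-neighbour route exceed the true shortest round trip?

Excess over optimum: 2 miles.

From Maple: Juniper=11, North=15, Alder=18, Vale=19, Maris=20, Cedar=23 → choose Juniper (11).
From Juniper: Vale=8, North=18, Alder=21, Maris=23, Cedar=26 → choose Vale (8).
From Vale: North=10, Alder=13, Maris=15, Cedar=18 → choose North (10).
From North: Alder=3, Maris=5, Cedar=8 → choose Alder (3).
From Alder: Maris=8, Cedar=9 → choose Maris (8).
From Maris: Cedar=3 → choose Cedar (3).
NN route Maple → Juniper → Vale → North → Alder → Maris → Cedar → Maple costs 66.
Optimal: Maple → Maris → Cedar → Alder → North → Vale → Juniper → Maple costs 64 (by enumerating all 360 distinct tours).
Excess = 66 − 64 = 2.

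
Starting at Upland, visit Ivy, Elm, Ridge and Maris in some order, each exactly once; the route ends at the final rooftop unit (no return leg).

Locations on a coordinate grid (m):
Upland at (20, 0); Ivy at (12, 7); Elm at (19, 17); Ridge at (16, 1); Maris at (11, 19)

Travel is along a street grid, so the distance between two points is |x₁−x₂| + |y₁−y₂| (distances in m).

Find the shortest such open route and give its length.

38 m — the minimum one-way total.

There are 4! = 24 possible orderings.
Upland→Ivy→Elm→Ridge→Maris: 15+17+19+23 = 74
Upland→Ivy→Elm→Maris→Ridge: 15+17+10+23 = 65
Upland→Ivy→Ridge→Elm→Maris: 15+10+19+10 = 54
Upland→Ivy→Ridge→Maris→Elm: 15+10+23+10 = 58
Upland→Ivy→Maris→Elm→Ridge: 15+13+10+19 = 57
Upland→Ivy→Maris→Ridge→Elm: 15+13+23+19 = 70
Upland→Elm→Ivy→Ridge→Maris: 18+17+10+23 = 68
Upland→Elm→Ivy→Maris→Ridge: 18+17+13+23 = 71
Upland→Elm→Ridge→Ivy→Maris: 18+19+10+13 = 60
Upland→Elm→Ridge→Maris→Ivy: 18+19+23+13 = 73
Upland→Elm→Maris→Ivy→Ridge: 18+10+13+10 = 51
Upland→Elm→Maris→Ridge→Ivy: 18+10+23+10 = 61
Upland→Ridge→Ivy→Elm→Maris: 5+10+17+10 = 42
Upland→Ridge→Ivy→Maris→Elm: 5+10+13+10 = 38
… (10 more)
The minimum is 38.
One shortest path: Upland → Ridge → Ivy → Maris → Elm.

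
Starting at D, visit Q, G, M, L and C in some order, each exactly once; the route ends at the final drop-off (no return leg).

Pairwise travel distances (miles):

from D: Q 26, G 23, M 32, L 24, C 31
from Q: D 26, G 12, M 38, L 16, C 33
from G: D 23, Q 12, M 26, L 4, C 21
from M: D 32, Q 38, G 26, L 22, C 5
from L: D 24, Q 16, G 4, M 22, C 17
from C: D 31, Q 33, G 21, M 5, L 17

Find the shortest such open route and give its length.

There are 5! = 120 possible orderings.
D→Q→G→M→L→C: 26+12+26+22+17 = 103
D→Q→G→M→C→L: 26+12+26+5+17 = 86
D→Q→G→L→M→C: 26+12+4+22+5 = 69
D→Q→G→L→C→M: 26+12+4+17+5 = 64
D→Q→G→C→M→L: 26+12+21+5+22 = 86
D→Q→G→C→L→M: 26+12+21+17+22 = 98
D→Q→M→G→L→C: 26+38+26+4+17 = 111
D→Q→M→G→C→L: 26+38+26+21+17 = 128
D→Q→M→L→G→C: 26+38+22+4+21 = 111
D→Q→M→L→C→G: 26+38+22+17+21 = 124
D→Q→M→C→G→L: 26+38+5+21+4 = 94
D→Q→M→C→L→G: 26+38+5+17+4 = 90
D→Q→L→G→M→C: 26+16+4+26+5 = 77
D→Q→L→G→C→M: 26+16+4+21+5 = 72
… (106 more)
The minimum is 64.
One shortest path: D → Q → G → L → C → M.

Minimum one-way distance = 64 miles.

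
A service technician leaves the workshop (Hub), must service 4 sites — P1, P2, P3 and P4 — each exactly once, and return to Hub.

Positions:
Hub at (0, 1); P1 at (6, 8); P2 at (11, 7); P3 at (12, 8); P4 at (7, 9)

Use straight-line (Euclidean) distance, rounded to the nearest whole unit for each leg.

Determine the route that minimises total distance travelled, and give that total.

Shortest round trip = 29.

With 4 stops there are 4!/2 = 12 distinct round trips (a route and its reverse cost the same).
Hub - P1 - P2 - P3 - P4 - Hub: 9+5+1+5+11 = 31
Hub - P1 - P2 - P4 - P3 - Hub: 9+5+4+5+14 = 37
Hub - P1 - P3 - P2 - P4 - Hub: 9+6+1+4+11 = 31
Hub - P1 - P3 - P4 - P2 - Hub: 9+6+5+4+13 = 37
Hub - P1 - P4 - P2 - P3 - Hub: 9+1+4+1+14 = 29
Hub - P1 - P4 - P3 - P2 - Hub: 9+1+5+1+13 = 29
Hub - P2 - P1 - P3 - P4 - Hub: 13+5+6+5+11 = 40
Hub - P2 - P1 - P4 - P3 - Hub: 13+5+1+5+14 = 38
Hub - P2 - P3 - P1 - P4 - Hub: 13+1+6+1+11 = 32
Hub - P2 - P4 - P1 - P3 - Hub: 13+4+1+6+14 = 38
Hub - P3 - P1 - P2 - P4 - Hub: 14+6+5+4+11 = 40
Hub - P3 - P2 - P1 - P4 - Hub: 14+1+5+1+11 = 32
The minimum is 29.
One optimal route: Hub → P1 → P4 → P2 → P3 → Hub (or its reverse).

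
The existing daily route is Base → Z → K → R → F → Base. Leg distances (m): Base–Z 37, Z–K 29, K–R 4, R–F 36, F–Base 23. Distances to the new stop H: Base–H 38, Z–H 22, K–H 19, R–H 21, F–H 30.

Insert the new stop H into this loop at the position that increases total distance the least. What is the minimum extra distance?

+12 m — insert H between Z and K.

Insertion cost between consecutive stops i–j is d(i,H) + d(H,j) − d(i,j):
  between Base and Z: 38 + 22 − 37 = 23
  between Z and K: 22 + 19 − 29 = 12
  between K and R: 19 + 21 − 4 = 36
  between R and F: 21 + 30 − 36 = 15
  between F and Base: 30 + 38 − 23 = 45
Cheapest insertion is between Z and K, adding 12.
New total = 129 + 12 = 141.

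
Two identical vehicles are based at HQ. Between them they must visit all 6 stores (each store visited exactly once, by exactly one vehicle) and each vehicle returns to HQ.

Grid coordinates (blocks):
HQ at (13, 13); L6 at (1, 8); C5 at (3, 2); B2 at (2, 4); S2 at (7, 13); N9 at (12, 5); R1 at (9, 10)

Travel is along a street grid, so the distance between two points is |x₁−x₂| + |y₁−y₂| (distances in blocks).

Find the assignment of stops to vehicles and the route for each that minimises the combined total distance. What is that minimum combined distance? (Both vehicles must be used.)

58 blocks — the smallest possible combined total.

There are 2^5 − 1 = 31 ways to divide the 6 stops into two non-empty groups. For each, the best each vehicle can do is its own shortest tour through its group:
  {L6} + {C5, B2, S2, N9, R1}: 34 + 48 = 82
  {C5} + {L6, B2, S2, N9, R1}: 42 + 46 = 88
  {L6, C5} + {B2, S2, N9, R1}: 46 + 44 = 90
  {B2} + {L6, C5, S2, N9, R1}: 40 + 50 = 90
  {L6, B2} + {C5, S2, N9, R1}: 42 + 46 = 88
  {C5, B2} + {L6, S2, N9, R1}: 44 + 44 = 88
  … (31 splits in total)
  {S2} + {L6, C5, B2, N9, R1}: 12 + 46 = 58  ← best
Best: vehicle 1 HQ → S2 → HQ = 12; vehicle 2 HQ → N9 → C5 → B2 → L6 → R1 → HQ = 46; combined 58.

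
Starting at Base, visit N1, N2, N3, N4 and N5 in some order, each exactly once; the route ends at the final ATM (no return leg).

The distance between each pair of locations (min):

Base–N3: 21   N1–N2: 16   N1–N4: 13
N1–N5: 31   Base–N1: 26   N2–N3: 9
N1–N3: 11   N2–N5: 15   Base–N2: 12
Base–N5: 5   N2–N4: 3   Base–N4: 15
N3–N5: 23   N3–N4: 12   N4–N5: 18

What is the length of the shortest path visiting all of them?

There are 5! = 120 possible orderings.
Base - N1 - N2 - N3 - N4 - N5: 26+16+9+12+18 = 81
Base - N1 - N2 - N3 - N5 - N4: 26+16+9+23+18 = 92
Base - N1 - N2 - N4 - N3 - N5: 26+16+3+12+23 = 80
Base - N1 - N2 - N4 - N5 - N3: 26+16+3+18+23 = 86
Base - N1 - N2 - N5 - N3 - N4: 26+16+15+23+12 = 92
Base - N1 - N2 - N5 - N4 - N3: 26+16+15+18+12 = 87
Base - N1 - N3 - N2 - N4 - N5: 26+11+9+3+18 = 67
Base - N1 - N3 - N2 - N5 - N4: 26+11+9+15+18 = 79
Base - N1 - N3 - N4 - N2 - N5: 26+11+12+3+15 = 67
Base - N1 - N3 - N4 - N5 - N2: 26+11+12+18+15 = 82
Base - N1 - N3 - N5 - N2 - N4: 26+11+23+15+3 = 78
Base - N1 - N3 - N5 - N4 - N2: 26+11+23+18+3 = 81
Base - N1 - N4 - N2 - N3 - N5: 26+13+3+9+23 = 74
Base - N1 - N4 - N2 - N5 - N3: 26+13+3+15+23 = 80
… (106 more)
Base - N5 - N2 - N4 - N3 - N1: 5+15+3+12+11 = 46  ← best
The minimum is 46.
One shortest path: Base → N5 → N2 → N4 → N3 → N1.

46 min — the minimum one-way total.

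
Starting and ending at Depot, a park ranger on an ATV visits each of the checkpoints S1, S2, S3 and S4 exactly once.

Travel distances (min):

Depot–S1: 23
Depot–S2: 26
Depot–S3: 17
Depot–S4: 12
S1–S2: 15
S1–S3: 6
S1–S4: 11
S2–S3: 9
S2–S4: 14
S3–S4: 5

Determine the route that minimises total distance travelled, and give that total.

There are 12 distinct closed tours to check (reversals are equivalent).
Depot-S1-S2-S3-S4-Depot: 23+15+9+5+12 = 64
Depot-S1-S2-S4-S3-Depot: 23+15+14+5+17 = 74
Depot-S1-S3-S2-S4-Depot: 23+6+9+14+12 = 64
Depot-S1-S3-S4-S2-Depot: 23+6+5+14+26 = 74
Depot-S1-S4-S2-S3-Depot: 23+11+14+9+17 = 74
Depot-S1-S4-S3-S2-Depot: 23+11+5+9+26 = 74
Depot-S2-S1-S3-S4-Depot: 26+15+6+5+12 = 64
Depot-S2-S1-S4-S3-Depot: 26+15+11+5+17 = 74
Depot-S2-S3-S1-S4-Depot: 26+9+6+11+12 = 64
Depot-S2-S4-S1-S3-Depot: 26+14+11+6+17 = 74
Depot-S3-S1-S2-S4-Depot: 17+6+15+14+12 = 64
Depot-S3-S2-S1-S4-Depot: 17+9+15+11+12 = 64
The minimum is 64.
One optimal route: Depot → S1 → S2 → S3 → S4 → Depot (or its reverse).

Shortest round trip = 64 min.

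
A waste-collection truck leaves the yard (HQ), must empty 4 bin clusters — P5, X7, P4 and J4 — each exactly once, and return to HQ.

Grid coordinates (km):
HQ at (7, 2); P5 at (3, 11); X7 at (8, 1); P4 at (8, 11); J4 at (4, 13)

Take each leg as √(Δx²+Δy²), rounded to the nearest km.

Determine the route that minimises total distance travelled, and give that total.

HQ→P5→X7→P4→J4→HQ: 10+11+10+4+11 = 46
HQ→P5→X7→J4→P4→HQ: 10+11+13+4+9 = 47
HQ→P5→P4→X7→J4→HQ: 10+5+10+13+11 = 49
HQ→P5→P4→J4→X7→HQ: 10+5+4+13+1 = 33
HQ→P5→J4→X7→P4→HQ: 10+2+13+10+9 = 44
HQ→P5→J4→P4→X7→HQ: 10+2+4+10+1 = 27
HQ→X7→P5→P4→J4→HQ: 1+11+5+4+11 = 32
HQ→X7→P5→J4→P4→HQ: 1+11+2+4+9 = 27
HQ→X7→P4→P5→J4→HQ: 1+10+5+2+11 = 29
HQ→X7→J4→P5→P4→HQ: 1+13+2+5+9 = 30
HQ→P4→P5→X7→J4→HQ: 9+5+11+13+11 = 49
HQ→P4→X7→P5→J4→HQ: 9+10+11+2+11 = 43
The minimum is 27.
One optimal route: HQ → P5 → J4 → P4 → X7 → HQ (or its reverse).

27 km — the shortest possible round trip.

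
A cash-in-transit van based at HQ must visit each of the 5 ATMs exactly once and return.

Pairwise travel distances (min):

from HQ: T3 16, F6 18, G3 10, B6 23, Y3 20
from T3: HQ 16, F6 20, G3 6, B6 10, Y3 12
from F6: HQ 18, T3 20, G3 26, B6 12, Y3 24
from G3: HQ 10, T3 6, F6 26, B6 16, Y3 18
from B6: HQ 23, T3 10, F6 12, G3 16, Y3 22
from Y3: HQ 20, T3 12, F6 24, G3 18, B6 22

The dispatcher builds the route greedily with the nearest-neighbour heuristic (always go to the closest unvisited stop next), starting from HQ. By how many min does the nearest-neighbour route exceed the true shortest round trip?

2 min longer than the optimal tour.

From HQ: G3=10, T3=16, F6=18, Y3=20, B6=23 → choose G3 (10).
From G3: T3=6, B6=16, Y3=18, F6=26 → choose T3 (6).
From T3: B6=10, Y3=12, F6=20 → choose B6 (10).
From B6: F6=12, Y3=22 → choose F6 (12).
From F6: Y3=24 → choose Y3 (24).
NN route HQ → G3 → T3 → B6 → F6 → Y3 → HQ costs 82.
Optimal: HQ → F6 → B6 → T3 → Y3 → G3 → HQ costs 80 (by enumerating all 60 distinct tours).
Excess = 82 − 80 = 2.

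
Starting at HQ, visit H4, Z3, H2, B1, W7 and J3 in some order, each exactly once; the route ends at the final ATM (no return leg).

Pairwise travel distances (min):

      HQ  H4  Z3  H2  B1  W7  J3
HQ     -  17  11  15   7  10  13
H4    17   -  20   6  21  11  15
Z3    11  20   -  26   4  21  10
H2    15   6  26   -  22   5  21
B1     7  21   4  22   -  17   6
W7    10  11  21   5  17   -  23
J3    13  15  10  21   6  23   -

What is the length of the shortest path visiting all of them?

Minimum one-way distance = 46 min.

There are 6! = 720 possible orderings.
HQ→H4→Z3→H2→B1→W7→J3: 17+20+26+22+17+23 = 125
HQ→H4→Z3→H2→B1→J3→W7: 17+20+26+22+6+23 = 114
HQ→H4→Z3→H2→W7→B1→J3: 17+20+26+5+17+6 = 91
HQ→H4→Z3→H2→W7→J3→B1: 17+20+26+5+23+6 = 97
HQ→H4→Z3→H2→J3→B1→W7: 17+20+26+21+6+17 = 107
HQ→H4→Z3→H2→J3→W7→B1: 17+20+26+21+23+17 = 124
HQ→H4→Z3→B1→H2→W7→J3: 17+20+4+22+5+23 = 91
HQ→H4→Z3→B1→H2→J3→W7: 17+20+4+22+21+23 = 107
… (712 more)
HQ→W7→H2→H4→J3→B1→Z3: 10+5+6+15+6+4 = 46  ← best
The minimum is 46.
One shortest path: HQ → W7 → H2 → H4 → J3 → B1 → Z3.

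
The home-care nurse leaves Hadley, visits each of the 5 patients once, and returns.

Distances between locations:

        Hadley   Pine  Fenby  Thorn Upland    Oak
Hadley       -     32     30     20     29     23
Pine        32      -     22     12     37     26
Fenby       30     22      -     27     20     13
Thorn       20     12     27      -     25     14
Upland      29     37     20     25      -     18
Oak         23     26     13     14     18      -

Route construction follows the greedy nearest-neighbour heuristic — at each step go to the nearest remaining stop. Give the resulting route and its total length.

114 along Hadley → Thorn → Pine → Fenby → Oak → Upland → Hadley.

Hadley → [Thorn:20 / Oak:23 / Upland:29 / Fenby:30 / Pine:32] → Thorn (20)
Thorn → [Pine:12 / Oak:14 / Upland:25 / Fenby:27] → Pine (12)
Pine → [Fenby:22 / Oak:26 / Upland:37] → Fenby (22)
Fenby → [Oak:13 / Upland:20] → Oak (13)
Oak → [Upland:18] → Upland (18)
Return Upland→Hadley: 29.
Total = 20 + 12 + 22 + 13 + 18 + 29 = 114.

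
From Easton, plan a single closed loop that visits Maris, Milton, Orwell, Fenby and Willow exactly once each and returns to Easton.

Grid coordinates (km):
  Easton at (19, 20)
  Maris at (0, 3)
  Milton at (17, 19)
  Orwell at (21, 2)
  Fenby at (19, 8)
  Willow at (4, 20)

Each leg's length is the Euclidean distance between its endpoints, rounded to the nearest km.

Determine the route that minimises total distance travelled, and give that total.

There are 60 distinct closed tours to check (reversals are equivalent).
Easton → Maris → Milton → Orwell → Fenby → Willow → Easton: 25+23+17+6+19+15 = 105
Easton → Maris → Milton → Orwell → Willow → Fenby → Easton: 25+23+17+25+19+12 = 121
Easton → Maris → Milton → Fenby → Orwell → Willow → Easton: 25+23+11+6+25+15 = 105
Easton → Maris → Milton → Fenby → Willow → Orwell → Easton: 25+23+11+19+25+18 = 121
Easton → Maris → Milton → Willow → Orwell → Fenby → Easton: 25+23+13+25+6+12 = 104
Easton → Maris → Milton → Willow → Fenby → Orwell → Easton: 25+23+13+19+6+18 = 104
Easton → Maris → Orwell → Milton → Fenby → Willow → Easton: 25+21+17+11+19+15 = 108
Easton → Maris → Orwell → Milton → Willow → Fenby → Easton: 25+21+17+13+19+12 = 107
Easton → Maris → Orwell → Fenby → Milton → Willow → Easton: 25+21+6+11+13+15 = 91
Easton → Maris → Orwell → Fenby → Willow → Milton → Easton: 25+21+6+19+13+2 = 86
Easton → Maris → Orwell → Willow → Milton → Fenby → Easton: 25+21+25+13+11+12 = 107
Easton → Maris → Orwell → Willow → Fenby → Milton → Easton: 25+21+25+19+11+2 = 103
Easton → Maris → Fenby → Milton → Orwell → Willow → Easton: 25+20+11+17+25+15 = 113
Easton → Maris → Fenby → Milton → Willow → Orwell → Easton: 25+20+11+13+25+18 = 112
… (46 more)
Easton → Milton → Willow → Maris → Orwell → Fenby → Easton: 2+13+17+21+6+12 = 71  ← best
The minimum is 71.
One optimal route: Easton → Milton → Willow → Maris → Orwell → Fenby → Easton (or its reverse).

Minimum total distance: 71 km.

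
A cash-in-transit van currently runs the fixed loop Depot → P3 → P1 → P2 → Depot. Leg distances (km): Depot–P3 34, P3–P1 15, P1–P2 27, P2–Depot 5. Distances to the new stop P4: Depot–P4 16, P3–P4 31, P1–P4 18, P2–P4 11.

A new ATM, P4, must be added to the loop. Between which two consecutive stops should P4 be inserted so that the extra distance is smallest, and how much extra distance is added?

Minimum extra distance: 2 km, inserting P4 between P1 and P2.

Insertion cost between consecutive stops i–j is d(i,P4) + d(P4,j) − d(i,j):
  between Depot and P3: 16 + 31 − 34 = 13
  between P3 and P1: 31 + 18 − 15 = 34
  between P1 and P2: 18 + 11 − 27 = 2
  between P2 and Depot: 11 + 16 − 5 = 22
Cheapest insertion is between P1 and P2, adding 2.
New total = 81 + 2 = 83.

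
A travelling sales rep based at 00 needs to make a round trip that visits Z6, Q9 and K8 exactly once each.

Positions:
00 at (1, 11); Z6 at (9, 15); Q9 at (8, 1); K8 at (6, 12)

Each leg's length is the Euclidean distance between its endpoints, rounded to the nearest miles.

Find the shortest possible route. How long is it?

00-Z6-Q9-K8-00: 9+14+11+5 = 39
00-Z6-K8-Q9-00: 9+4+11+12 = 36
00-Q9-Z6-K8-00: 12+14+4+5 = 35
The minimum is 35.
One optimal route: 00 → Q9 → Z6 → K8 → 00 (or its reverse).

Minimum total distance: 35 miles.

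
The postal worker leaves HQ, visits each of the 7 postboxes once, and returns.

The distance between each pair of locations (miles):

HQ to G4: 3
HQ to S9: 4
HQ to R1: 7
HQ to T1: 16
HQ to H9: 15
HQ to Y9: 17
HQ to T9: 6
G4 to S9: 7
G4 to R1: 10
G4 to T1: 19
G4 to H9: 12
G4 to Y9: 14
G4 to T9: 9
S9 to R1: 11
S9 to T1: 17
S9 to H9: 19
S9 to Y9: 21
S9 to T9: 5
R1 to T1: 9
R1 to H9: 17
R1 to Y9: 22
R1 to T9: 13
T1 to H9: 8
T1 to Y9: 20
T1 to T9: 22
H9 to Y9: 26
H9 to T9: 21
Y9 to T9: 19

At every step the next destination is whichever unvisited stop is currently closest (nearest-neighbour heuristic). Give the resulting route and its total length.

From HQ: distances to unvisited — G4=3, S9=4, T9=6, R1=7, H9=15, T1=16, Y9=17. Nearest is G4 (3).
From G4: distances to unvisited — S9=7, T9=9, R1=10, H9=12, Y9=14, T1=19. Nearest is S9 (7).
From S9: distances to unvisited — T9=5, R1=11, T1=17, H9=19, Y9=21. Nearest is T9 (5).
From T9: distances to unvisited — R1=13, Y9=19, H9=21, T1=22. Nearest is R1 (13).
From R1: distances to unvisited — T1=9, H9=17, Y9=22. Nearest is T1 (9).
From T1: distances to unvisited — H9=8, Y9=20. Nearest is H9 (8).
From H9: distances to unvisited — Y9=26. Nearest is Y9 (26).
Return Y9→HQ: 17.
Total = 3 + 7 + 5 + 13 + 9 + 8 + 26 + 17 = 88.

88 miles along HQ → G4 → S9 → T9 → R1 → T1 → H9 → Y9 → HQ.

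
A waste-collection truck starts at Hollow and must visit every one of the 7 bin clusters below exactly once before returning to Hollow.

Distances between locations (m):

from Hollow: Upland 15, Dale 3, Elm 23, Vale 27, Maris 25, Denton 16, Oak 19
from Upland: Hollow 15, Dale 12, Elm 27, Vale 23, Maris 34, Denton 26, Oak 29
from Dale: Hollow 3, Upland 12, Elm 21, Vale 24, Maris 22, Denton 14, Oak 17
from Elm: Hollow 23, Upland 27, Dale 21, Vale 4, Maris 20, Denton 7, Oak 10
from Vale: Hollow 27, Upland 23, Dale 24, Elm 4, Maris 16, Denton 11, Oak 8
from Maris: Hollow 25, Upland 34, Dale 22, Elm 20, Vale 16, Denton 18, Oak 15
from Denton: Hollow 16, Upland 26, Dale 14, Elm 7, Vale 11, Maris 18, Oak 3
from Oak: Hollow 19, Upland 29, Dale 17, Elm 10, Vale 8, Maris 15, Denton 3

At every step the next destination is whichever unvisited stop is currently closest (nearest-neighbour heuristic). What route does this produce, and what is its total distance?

At Hollow the remaining stops are Dale 3, Upland 15, Denton 16, Oak 19, Elm 23, Maris 25, Vale 27; go to Dale.
At Dale the remaining stops are Upland 12, Denton 14, Oak 17, Elm 21, Maris 22, Vale 24; go to Upland.
At Upland the remaining stops are Vale 23, Denton 26, Elm 27, Oak 29, Maris 34; go to Vale.
At Vale the remaining stops are Elm 4, Oak 8, Denton 11, Maris 16; go to Elm.
At Elm the remaining stops are Denton 7, Oak 10, Maris 20; go to Denton.
At Denton the remaining stops are Oak 3, Maris 18; go to Oak.
At Oak the remaining stops are Maris 15; go to Maris.
Return Maris→Hollow: 25.
Total = 3 + 12 + 23 + 4 + 7 + 3 + 15 + 25 = 92.

92 m along Hollow → Dale → Upland → Vale → Elm → Denton → Oak → Maris → Hollow.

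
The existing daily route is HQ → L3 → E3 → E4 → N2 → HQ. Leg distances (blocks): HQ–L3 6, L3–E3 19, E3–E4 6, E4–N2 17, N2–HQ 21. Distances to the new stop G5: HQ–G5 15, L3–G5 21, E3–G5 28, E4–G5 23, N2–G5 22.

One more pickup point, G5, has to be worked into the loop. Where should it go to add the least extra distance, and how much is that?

Insertion cost between consecutive stops i–j is d(i,G5) + d(G5,j) − d(i,j):
  between HQ and L3: 15 + 21 − 6 = 30
  between L3 and E3: 21 + 28 − 19 = 30
  between E3 and E4: 28 + 23 − 6 = 45
  between E4 and N2: 23 + 22 − 17 = 28
  between N2 and HQ: 22 + 15 − 21 = 16
Cheapest insertion is between N2 and HQ, adding 16.
New total = 69 + 16 = 85.

Minimum extra distance: 16 blocks, inserting G5 between N2 and HQ.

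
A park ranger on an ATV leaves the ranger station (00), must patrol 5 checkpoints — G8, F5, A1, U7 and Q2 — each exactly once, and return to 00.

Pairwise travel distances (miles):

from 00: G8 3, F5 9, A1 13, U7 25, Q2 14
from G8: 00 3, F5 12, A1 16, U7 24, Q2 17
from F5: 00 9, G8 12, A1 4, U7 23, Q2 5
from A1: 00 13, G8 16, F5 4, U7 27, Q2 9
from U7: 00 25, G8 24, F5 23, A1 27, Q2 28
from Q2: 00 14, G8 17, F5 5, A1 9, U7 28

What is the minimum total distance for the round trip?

00 - G8 - F5 - A1 - U7 - Q2 - 00: 3+12+4+27+28+14 = 88
00 - G8 - F5 - A1 - Q2 - U7 - 00: 3+12+4+9+28+25 = 81
00 - G8 - F5 - U7 - A1 - Q2 - 00: 3+12+23+27+9+14 = 88
00 - G8 - F5 - U7 - Q2 - A1 - 00: 3+12+23+28+9+13 = 88
00 - G8 - F5 - Q2 - A1 - U7 - 00: 3+12+5+9+27+25 = 81
00 - G8 - F5 - Q2 - U7 - A1 - 00: 3+12+5+28+27+13 = 88
00 - G8 - A1 - F5 - U7 - Q2 - 00: 3+16+4+23+28+14 = 88
00 - G8 - A1 - F5 - Q2 - U7 - 00: 3+16+4+5+28+25 = 81
00 - G8 - A1 - U7 - F5 - Q2 - 00: 3+16+27+23+5+14 = 88
00 - G8 - A1 - U7 - Q2 - F5 - 00: 3+16+27+28+5+9 = 88
00 - G8 - A1 - Q2 - F5 - U7 - 00: 3+16+9+5+23+25 = 81
00 - G8 - A1 - Q2 - U7 - F5 - 00: 3+16+9+28+23+9 = 88
00 - G8 - U7 - F5 - A1 - Q2 - 00: 3+24+23+4+9+14 = 77
00 - G8 - U7 - F5 - Q2 - A1 - 00: 3+24+23+5+9+13 = 77
… (46 more)
The minimum is 77.
One optimal route: 00 → G8 → U7 → F5 → A1 → Q2 → 00 (or its reverse).

77 miles — the shortest possible round trip.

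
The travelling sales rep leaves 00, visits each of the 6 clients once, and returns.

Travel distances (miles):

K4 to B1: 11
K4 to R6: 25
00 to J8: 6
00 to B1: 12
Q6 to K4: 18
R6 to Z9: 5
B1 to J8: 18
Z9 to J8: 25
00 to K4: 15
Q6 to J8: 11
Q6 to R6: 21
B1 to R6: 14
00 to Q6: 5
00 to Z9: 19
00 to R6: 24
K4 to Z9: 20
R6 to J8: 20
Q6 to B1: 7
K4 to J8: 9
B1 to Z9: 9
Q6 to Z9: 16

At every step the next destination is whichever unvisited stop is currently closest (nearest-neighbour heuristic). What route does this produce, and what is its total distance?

00 → [Q6:5 / J8:6 / B1:12 / K4:15 / Z9:19 / R6:24] → Q6 (5)
Q6 → [B1:7 / J8:11 / Z9:16 / K4:18 / R6:21] → B1 (7)
B1 → [Z9:9 / K4:11 / R6:14 / J8:18] → Z9 (9)
Z9 → [R6:5 / K4:20 / J8:25] → R6 (5)
R6 → [J8:20 / K4:25] → J8 (20)
J8 → [K4:9] → K4 (9)
Return K4→00: 15.
Total = 5 + 7 + 9 + 5 + 20 + 9 + 15 = 70.

Nearest-neighbour total = 70 miles; route 00 → Q6 → B1 → Z9 → R6 → J8 → K4 → 00.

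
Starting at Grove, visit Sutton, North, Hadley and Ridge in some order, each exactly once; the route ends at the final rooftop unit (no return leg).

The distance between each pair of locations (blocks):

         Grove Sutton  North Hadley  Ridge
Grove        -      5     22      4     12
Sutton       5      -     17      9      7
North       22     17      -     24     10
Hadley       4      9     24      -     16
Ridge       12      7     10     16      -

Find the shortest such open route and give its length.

Shortest open route: 30 blocks.

There are 4! = 24 possible orderings.
Grove - Sutton - North - Hadley - Ridge: 5+17+24+16 = 62
Grove - Sutton - North - Ridge - Hadley: 5+17+10+16 = 48
Grove - Sutton - Hadley - North - Ridge: 5+9+24+10 = 48
Grove - Sutton - Hadley - Ridge - North: 5+9+16+10 = 40
Grove - Sutton - Ridge - North - Hadley: 5+7+10+24 = 46
Grove - Sutton - Ridge - Hadley - North: 5+7+16+24 = 52
Grove - North - Sutton - Hadley - Ridge: 22+17+9+16 = 64
Grove - North - Sutton - Ridge - Hadley: 22+17+7+16 = 62
Grove - North - Hadley - Sutton - Ridge: 22+24+9+7 = 62
Grove - North - Hadley - Ridge - Sutton: 22+24+16+7 = 69
Grove - North - Ridge - Sutton - Hadley: 22+10+7+9 = 48
Grove - North - Ridge - Hadley - Sutton: 22+10+16+9 = 57
Grove - Hadley - Sutton - North - Ridge: 4+9+17+10 = 40
Grove - Hadley - Sutton - Ridge - North: 4+9+7+10 = 30
… (10 more)
The minimum is 30.
One shortest path: Grove → Hadley → Sutton → Ridge → North.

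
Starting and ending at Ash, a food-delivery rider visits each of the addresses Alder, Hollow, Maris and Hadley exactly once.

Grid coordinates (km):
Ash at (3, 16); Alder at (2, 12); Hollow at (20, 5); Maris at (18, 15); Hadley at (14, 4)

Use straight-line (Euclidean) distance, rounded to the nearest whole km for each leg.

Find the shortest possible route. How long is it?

Ash - Alder - Hollow - Maris - Hadley - Ash: 4+19+10+12+16 = 61
Ash - Alder - Hollow - Hadley - Maris - Ash: 4+19+6+12+15 = 56
Ash - Alder - Maris - Hollow - Hadley - Ash: 4+16+10+6+16 = 52
Ash - Alder - Maris - Hadley - Hollow - Ash: 4+16+12+6+20 = 58
Ash - Alder - Hadley - Hollow - Maris - Ash: 4+14+6+10+15 = 49
Ash - Alder - Hadley - Maris - Hollow - Ash: 4+14+12+10+20 = 60
Ash - Hollow - Alder - Maris - Hadley - Ash: 20+19+16+12+16 = 83
Ash - Hollow - Alder - Hadley - Maris - Ash: 20+19+14+12+15 = 80
Ash - Hollow - Maris - Alder - Hadley - Ash: 20+10+16+14+16 = 76
Ash - Hollow - Hadley - Alder - Maris - Ash: 20+6+14+16+15 = 71
Ash - Maris - Alder - Hollow - Hadley - Ash: 15+16+19+6+16 = 72
Ash - Maris - Hollow - Alder - Hadley - Ash: 15+10+19+14+16 = 74
The minimum is 49.
One optimal route: Ash → Alder → Hadley → Hollow → Maris → Ash (or its reverse).

Minimum total distance: 49 km.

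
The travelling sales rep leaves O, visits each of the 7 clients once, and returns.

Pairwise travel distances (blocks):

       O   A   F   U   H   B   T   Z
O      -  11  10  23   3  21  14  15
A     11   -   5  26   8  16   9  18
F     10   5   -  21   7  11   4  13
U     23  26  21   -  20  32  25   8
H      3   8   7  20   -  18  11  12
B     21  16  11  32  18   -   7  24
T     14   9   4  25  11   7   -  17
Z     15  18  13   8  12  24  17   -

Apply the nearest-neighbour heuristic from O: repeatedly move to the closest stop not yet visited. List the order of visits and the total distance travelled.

Nearest-neighbour total = 86 blocks; route O → H → F → T → B → A → Z → U → O.

At O the remaining stops are H 3, F 10, A 11, T 14, Z 15, B 21, U 23; go to H.
At H the remaining stops are F 7, A 8, T 11, Z 12, B 18, U 20; go to F.
At F the remaining stops are T 4, A 5, B 11, Z 13, U 21; go to T.
At T the remaining stops are B 7, A 9, Z 17, U 25; go to B.
At B the remaining stops are A 16, Z 24, U 32; go to A.
At A the remaining stops are Z 18, U 26; go to Z.
At Z the remaining stops are U 8; go to U.
Return U→O: 23.
Total = 3 + 7 + 4 + 7 + 16 + 18 + 8 + 23 = 86.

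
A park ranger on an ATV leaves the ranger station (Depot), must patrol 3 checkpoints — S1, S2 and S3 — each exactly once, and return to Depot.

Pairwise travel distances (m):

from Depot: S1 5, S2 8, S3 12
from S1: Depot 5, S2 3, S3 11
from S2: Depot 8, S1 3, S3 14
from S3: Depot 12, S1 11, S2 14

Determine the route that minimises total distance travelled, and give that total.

There are 3 distinct closed tours to check (reversals are equivalent).
Depot-S1-S2-S3-Depot: 5+3+14+12 = 34
Depot-S1-S3-S2-Depot: 5+11+14+8 = 38
Depot-S2-S1-S3-Depot: 8+3+11+12 = 34
The minimum is 34.
One optimal route: Depot → S1 → S2 → S3 → Depot (or its reverse).

Minimum total distance: 34 m.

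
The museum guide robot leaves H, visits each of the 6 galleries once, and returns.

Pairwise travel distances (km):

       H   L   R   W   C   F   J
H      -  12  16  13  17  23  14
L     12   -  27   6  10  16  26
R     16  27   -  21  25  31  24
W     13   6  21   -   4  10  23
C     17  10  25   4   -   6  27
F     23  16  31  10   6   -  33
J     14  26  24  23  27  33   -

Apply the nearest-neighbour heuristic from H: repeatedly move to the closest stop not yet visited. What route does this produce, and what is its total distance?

H → [L:12 / W:13 / J:14 / R:16 / C:17 / F:23] → L (12)
L → [W:6 / C:10 / F:16 / J:26 / R:27] → W (6)
W → [C:4 / F:10 / R:21 / J:23] → C (4)
C → [F:6 / R:25 / J:27] → F (6)
F → [R:31 / J:33] → R (31)
R → [J:24] → J (24)
Return J→H: 14.
Total = 12 + 6 + 4 + 6 + 31 + 24 + 14 = 97.

Total distance 97 km via the nearest-neighbour route H → L → W → C → F → R → J → H.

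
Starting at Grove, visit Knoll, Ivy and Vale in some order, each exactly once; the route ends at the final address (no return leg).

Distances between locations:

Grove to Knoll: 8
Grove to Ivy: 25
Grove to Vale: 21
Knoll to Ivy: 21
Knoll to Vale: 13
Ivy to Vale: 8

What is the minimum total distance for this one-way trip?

29 — the minimum one-way total.

There are 3! = 6 possible orderings.
Grove→Knoll→Ivy→Vale: 8+21+8 = 37
Grove→Knoll→Vale→Ivy: 8+13+8 = 29
Grove→Ivy→Knoll→Vale: 25+21+13 = 59
Grove→Ivy→Vale→Knoll: 25+8+13 = 46
Grove→Vale→Knoll→Ivy: 21+13+21 = 55
Grove→Vale→Ivy→Knoll: 21+8+21 = 50
The minimum is 29.
One shortest path: Grove → Knoll → Vale → Ivy.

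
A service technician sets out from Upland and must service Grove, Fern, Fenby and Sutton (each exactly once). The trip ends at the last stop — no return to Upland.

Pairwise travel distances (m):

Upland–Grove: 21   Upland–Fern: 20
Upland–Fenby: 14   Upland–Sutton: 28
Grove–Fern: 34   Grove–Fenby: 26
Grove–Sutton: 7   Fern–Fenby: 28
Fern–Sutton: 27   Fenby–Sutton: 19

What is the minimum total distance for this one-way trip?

There are 4! = 24 possible orderings.
Upland→Grove→Fern→Fenby→Sutton: 21+34+28+19 = 102
Upland→Grove→Fern→Sutton→Fenby: 21+34+27+19 = 101
Upland→Grove→Fenby→Fern→Sutton: 21+26+28+27 = 102
Upland→Grove→Fenby→Sutton→Fern: 21+26+19+27 = 93
Upland→Grove→Sutton→Fern→Fenby: 21+7+27+28 = 83
Upland→Grove→Sutton→Fenby→Fern: 21+7+19+28 = 75
Upland→Fern→Grove→Fenby→Sutton: 20+34+26+19 = 99
Upland→Fern→Grove→Sutton→Fenby: 20+34+7+19 = 80
Upland→Fern→Fenby→Grove→Sutton: 20+28+26+7 = 81
Upland→Fern→Fenby→Sutton→Grove: 20+28+19+7 = 74
Upland→Fern→Sutton→Grove→Fenby: 20+27+7+26 = 80
Upland→Fern→Sutton→Fenby→Grove: 20+27+19+26 = 92
Upland→Fenby→Grove→Fern→Sutton: 14+26+34+27 = 101
Upland→Fenby→Grove→Sutton→Fern: 14+26+7+27 = 74
… (10 more)
The minimum is 74.
One shortest path: Upland → Fern → Fenby → Sutton → Grove.

Minimum one-way distance = 74 m.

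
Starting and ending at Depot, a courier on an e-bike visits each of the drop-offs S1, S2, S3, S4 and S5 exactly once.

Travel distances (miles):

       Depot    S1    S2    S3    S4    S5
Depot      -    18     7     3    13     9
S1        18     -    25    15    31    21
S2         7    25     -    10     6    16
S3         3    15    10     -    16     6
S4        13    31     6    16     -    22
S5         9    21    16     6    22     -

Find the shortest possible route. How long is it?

There are 60 distinct closed tours to check (reversals are equivalent).
Depot - S1 - S2 - S3 - S4 - S5 - Depot: 18+25+10+16+22+9 = 100
Depot - S1 - S2 - S3 - S5 - S4 - Depot: 18+25+10+6+22+13 = 94
Depot - S1 - S2 - S4 - S3 - S5 - Depot: 18+25+6+16+6+9 = 80
Depot - S1 - S2 - S4 - S5 - S3 - Depot: 18+25+6+22+6+3 = 80
Depot - S1 - S2 - S5 - S3 - S4 - Depot: 18+25+16+6+16+13 = 94
Depot - S1 - S2 - S5 - S4 - S3 - Depot: 18+25+16+22+16+3 = 100
Depot - S1 - S3 - S2 - S4 - S5 - Depot: 18+15+10+6+22+9 = 80
Depot - S1 - S3 - S2 - S5 - S4 - Depot: 18+15+10+16+22+13 = 94
Depot - S1 - S3 - S4 - S2 - S5 - Depot: 18+15+16+6+16+9 = 80
Depot - S1 - S3 - S4 - S5 - S2 - Depot: 18+15+16+22+16+7 = 94
Depot - S1 - S3 - S5 - S2 - S4 - Depot: 18+15+6+16+6+13 = 74
Depot - S1 - S3 - S5 - S4 - S2 - Depot: 18+15+6+22+6+7 = 74
Depot - S1 - S4 - S2 - S3 - S5 - Depot: 18+31+6+10+6+9 = 80
Depot - S1 - S4 - S2 - S5 - S3 - Depot: 18+31+6+16+6+3 = 80
… (46 more)
The minimum is 74.
One optimal route: Depot → S1 → S3 → S5 → S2 → S4 → Depot (or its reverse).

Minimum total distance: 74 miles.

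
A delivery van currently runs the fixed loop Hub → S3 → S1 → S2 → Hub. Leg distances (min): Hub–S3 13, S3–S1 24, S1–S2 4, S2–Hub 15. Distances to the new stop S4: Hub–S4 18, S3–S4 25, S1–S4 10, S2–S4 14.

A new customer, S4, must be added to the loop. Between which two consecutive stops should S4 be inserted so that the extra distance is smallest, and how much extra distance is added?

Minimum extra distance: 11 min, inserting S4 between S3 and S1.

Insertion cost between consecutive stops i–j is d(i,S4) + d(S4,j) − d(i,j):
  between Hub and S3: 18 + 25 − 13 = 30
  between S3 and S1: 25 + 10 − 24 = 11
  between S1 and S2: 10 + 14 − 4 = 20
  between S2 and Hub: 14 + 18 − 15 = 17
Cheapest insertion is between S3 and S1, adding 11.
New total = 56 + 11 = 67.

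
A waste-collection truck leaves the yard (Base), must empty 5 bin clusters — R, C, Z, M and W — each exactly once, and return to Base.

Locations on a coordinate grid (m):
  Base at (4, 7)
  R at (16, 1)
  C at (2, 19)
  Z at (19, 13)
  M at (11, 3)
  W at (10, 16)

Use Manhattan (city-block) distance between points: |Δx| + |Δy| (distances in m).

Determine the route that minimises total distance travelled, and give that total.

Shortest round trip = 70 m.

There are 60 distinct closed tours to check (reversals are equivalent).
Base→R→C→Z→M→W→Base: 18+32+23+18+14+15 = 120
Base→R→C→Z→W→M→Base: 18+32+23+12+14+11 = 110
Base→R→C→M→Z→W→Base: 18+32+25+18+12+15 = 120
Base→R→C→M→W→Z→Base: 18+32+25+14+12+21 = 122
Base→R→C→W→Z→M→Base: 18+32+11+12+18+11 = 102
Base→R→C→W→M→Z→Base: 18+32+11+14+18+21 = 114
Base→R→Z→C→M→W→Base: 18+15+23+25+14+15 = 110
Base→R→Z→C→W→M→Base: 18+15+23+11+14+11 = 92
Base→R→Z→M→C→W→Base: 18+15+18+25+11+15 = 102
Base→R→Z→M→W→C→Base: 18+15+18+14+11+14 = 90
Base→R→Z→W→C→M→Base: 18+15+12+11+25+11 = 92
Base→R→Z→W→M→C→Base: 18+15+12+14+25+14 = 98
Base→R→M→C→Z→W→Base: 18+7+25+23+12+15 = 100
Base→R→M→C→W→Z→Base: 18+7+25+11+12+21 = 94
… (46 more)
Base→C→W→Z→R→M→Base: 14+11+12+15+7+11 = 70  ← best
The minimum is 70.
One optimal route: Base → C → W → Z → R → M → Base (or its reverse).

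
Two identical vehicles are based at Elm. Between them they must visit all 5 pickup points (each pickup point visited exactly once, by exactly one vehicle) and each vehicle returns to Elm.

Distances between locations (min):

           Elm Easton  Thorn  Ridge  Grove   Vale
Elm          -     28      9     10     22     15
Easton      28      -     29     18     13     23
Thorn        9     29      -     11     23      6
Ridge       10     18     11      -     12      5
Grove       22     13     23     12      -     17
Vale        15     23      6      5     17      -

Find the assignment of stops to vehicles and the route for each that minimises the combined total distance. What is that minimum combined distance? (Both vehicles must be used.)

Check every non-empty split of the stops between the two vehicles; for each half take its own optimal tour:
  {Easton} + {Thorn, Ridge, Grove, Vale}: 56 + 54 = 110
  {Thorn} + {Easton, Ridge, Grove, Vale}: 18 + 73 = 91
  {Easton, Thorn} + {Ridge, Grove, Vale}: 66 + 54 = 120
  {Ridge} + {Easton, Thorn, Grove, Vale}: 20 + 73 = 93
  {Easton, Ridge} + {Thorn, Grove, Vale}: 56 + 54 = 110
  {Thorn, Ridge} + {Easton, Grove, Vale}: 30 + 73 = 103
  … (15 splits in total)
Best: vehicle 1 Elm → Thorn → Elm = 18; vehicle 2 Elm → Easton → Grove → Ridge → Vale → Elm = 73; combined 91.

Minimum combined distance: 91 min.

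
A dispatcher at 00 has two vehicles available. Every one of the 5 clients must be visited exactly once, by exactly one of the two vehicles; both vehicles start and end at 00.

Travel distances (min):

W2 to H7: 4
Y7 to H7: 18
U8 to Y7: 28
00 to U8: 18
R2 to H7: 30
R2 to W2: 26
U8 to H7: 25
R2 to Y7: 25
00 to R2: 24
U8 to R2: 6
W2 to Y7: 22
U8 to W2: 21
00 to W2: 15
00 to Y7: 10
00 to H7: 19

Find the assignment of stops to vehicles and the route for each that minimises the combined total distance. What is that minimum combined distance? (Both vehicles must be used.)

There are 2^4 − 1 = 15 ways to divide the 5 stops into two non-empty groups. For each, the best each vehicle can do is its own shortest tour through its group:
  {U8} + {R2, W2, Y7, H7}: 36 + 82 = 118
  {R2} + {U8, W2, Y7, H7}: 48 + 71 = 119
  {U8, R2} + {W2, Y7, H7}: 48 + 47 = 95
  {W2} + {U8, R2, Y7, H7}: 30 + 82 = 112
  {U8, W2} + {R2, Y7, H7}: 54 + 82 = 136
  {R2, W2} + {U8, Y7, H7}: 65 + 71 = 136
  … (15 splits in total)
  {Y7} + {U8, R2, W2, H7}: 20 + 73 = 93  ← best
Best: vehicle 1 00 → Y7 → 00 = 20; vehicle 2 00 → U8 → R2 → W2 → H7 → 00 = 73; combined 93.

93 min — the smallest possible combined total.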